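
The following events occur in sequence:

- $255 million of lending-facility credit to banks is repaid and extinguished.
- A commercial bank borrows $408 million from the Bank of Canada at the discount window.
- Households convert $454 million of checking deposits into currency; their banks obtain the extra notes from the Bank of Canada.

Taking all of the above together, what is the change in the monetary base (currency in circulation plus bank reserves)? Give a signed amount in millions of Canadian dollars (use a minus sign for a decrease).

+$153 million

Discount-window repayment $255 million: Bank of Canada balance sheet contracts → −$255M.
Discount-window loan $408 million: Bank of Canada balance sheet expands → +$408M.
Currency withdrawal $454 million: just a shift between currency and reserves — both are base money → 0.
Net: −255 + 408 + 0 = +$153 million.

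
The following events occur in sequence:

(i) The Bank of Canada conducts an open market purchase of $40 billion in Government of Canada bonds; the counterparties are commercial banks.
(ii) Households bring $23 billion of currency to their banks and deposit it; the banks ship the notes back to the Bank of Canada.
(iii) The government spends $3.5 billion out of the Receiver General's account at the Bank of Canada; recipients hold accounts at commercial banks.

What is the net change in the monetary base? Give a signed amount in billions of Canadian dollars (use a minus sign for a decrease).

+$43.5 billion

Bank of Canada balance sheet:
  Assets:      Securities +$40B
  Liabilities: Bank reserves +$66.5B, Currency in circulation −$23B, Government deposits −$3.5B
Commercial banking system:
  Assets:      Reserves at CB +$66.5B, Securities −$40B
  Liabilities: Checkable deposits +$26.5B
Monetary base = currency + reserves: −$23B + (+$66.5B) = +$43.5 billion.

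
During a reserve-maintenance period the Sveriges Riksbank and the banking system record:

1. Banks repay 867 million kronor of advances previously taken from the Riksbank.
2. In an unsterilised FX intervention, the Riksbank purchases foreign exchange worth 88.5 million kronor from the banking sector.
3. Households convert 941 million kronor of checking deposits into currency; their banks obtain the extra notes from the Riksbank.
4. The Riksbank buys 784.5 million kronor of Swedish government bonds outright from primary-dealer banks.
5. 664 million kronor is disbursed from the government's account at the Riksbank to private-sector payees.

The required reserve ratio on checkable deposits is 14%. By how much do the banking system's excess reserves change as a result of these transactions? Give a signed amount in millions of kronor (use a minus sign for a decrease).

Discount-window repayment 867 million kronor: reserves −867M, deposits 0.
FX purchase 88.5 million kronor: reserves +88.5M, deposits 0.
Currency withdrawal 941 million kronor: reserves −941M, deposits −941M.
OMO purchase (from banks) 784.5 million kronor: reserves +784.5M, deposits 0.
Government spending 664 million kronor: reserves +664M, deposits +664M.
Totals: Δreserves = −271M, Δdeposits = −277M.
Δrequired reserves = 14% × −277M = −38.78M.
Δexcess reserves = Δreserves − Δrequired = −271M − (−38.78M) = -232.22 million.

-232.22 million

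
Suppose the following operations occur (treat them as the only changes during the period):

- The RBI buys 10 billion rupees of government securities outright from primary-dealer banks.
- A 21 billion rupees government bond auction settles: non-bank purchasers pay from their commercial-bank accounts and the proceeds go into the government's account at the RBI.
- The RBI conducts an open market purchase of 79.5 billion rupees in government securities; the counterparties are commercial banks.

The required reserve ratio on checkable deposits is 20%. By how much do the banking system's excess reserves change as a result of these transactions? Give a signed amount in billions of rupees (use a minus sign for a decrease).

+72.7 billion

OMO purchase (from banks) 10 billion rupees: reserves +10B, deposits 0.
Government account inflow 21 billion rupees: reserves −21B, deposits −21B.
OMO purchase (from banks) 79.5 billion rupees: reserves +79.5B, deposits 0.
Totals: Δreserves = +68.5B, Δdeposits = −21B.
Δrequired reserves = 20% × −21B = −4.2B.
Δexcess reserves = Δreserves − Δrequired = +68.5B − (−4.2B) = +72.7 billion.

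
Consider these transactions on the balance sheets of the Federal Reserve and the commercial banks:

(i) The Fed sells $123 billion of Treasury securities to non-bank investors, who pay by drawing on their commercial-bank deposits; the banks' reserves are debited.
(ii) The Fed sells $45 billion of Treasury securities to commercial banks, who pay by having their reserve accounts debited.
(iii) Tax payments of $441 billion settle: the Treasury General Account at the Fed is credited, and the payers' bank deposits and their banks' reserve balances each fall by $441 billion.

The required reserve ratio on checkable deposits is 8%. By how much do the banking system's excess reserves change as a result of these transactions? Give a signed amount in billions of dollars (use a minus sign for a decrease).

-$563.88 billion

Asset sale (to non-banks) $123 billion: reserves −$123B, deposits −$123B.
OMO sale (to banks) $45 billion: reserves −$45B, deposits 0.
Government account inflow $441 billion: reserves −$441B, deposits −$441B.
Totals: Δreserves = −$609B, Δdeposits = −$564B.
Δrequired reserves = 8% × −$564B = −$45.12B.
Δexcess reserves = Δreserves − Δrequired = −$609B − (−$45.12B) = -$563.88 billion.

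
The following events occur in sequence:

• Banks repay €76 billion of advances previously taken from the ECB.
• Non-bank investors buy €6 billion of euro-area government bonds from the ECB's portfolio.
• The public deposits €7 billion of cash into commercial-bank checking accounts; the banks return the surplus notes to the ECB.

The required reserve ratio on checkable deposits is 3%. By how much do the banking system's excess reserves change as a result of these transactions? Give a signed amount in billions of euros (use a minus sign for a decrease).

-€75.03 billion

Discount-window repayment €76 billion: reserves −€76B, deposits 0.
Asset sale (to non-banks) €6 billion: reserves −€6B, deposits −€6B.
Currency deposit €7 billion: reserves +€7B, deposits +€7B.
Totals: Δreserves = −€75B, Δdeposits = +€1B.
Δrequired reserves = 3% × +€1B = +€0.03B.
Δexcess reserves = Δreserves − Δrequired = −€75B − (+€0.03B) = -€75.03 billion.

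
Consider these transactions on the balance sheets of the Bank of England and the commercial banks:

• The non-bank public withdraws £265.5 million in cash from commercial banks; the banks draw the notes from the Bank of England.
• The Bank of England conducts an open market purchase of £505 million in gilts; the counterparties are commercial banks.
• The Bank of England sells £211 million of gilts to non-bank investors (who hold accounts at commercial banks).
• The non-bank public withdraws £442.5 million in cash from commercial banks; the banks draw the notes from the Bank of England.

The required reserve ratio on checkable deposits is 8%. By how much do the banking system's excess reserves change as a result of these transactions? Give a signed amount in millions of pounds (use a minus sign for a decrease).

Currency withdrawal £265.5 million: reserves −£265.5M, deposits −£265.5M.
OMO purchase (from banks) £505 million: reserves +£505M, deposits 0.
Asset sale (to non-banks) £211 million: reserves −£211M, deposits −£211M.
Currency withdrawal £442.5 million: reserves −£442.5M, deposits −£442.5M.
Totals: Δreserves = −£414M, Δdeposits = −£919M.
Δrequired reserves = 8% × −£919M = −£73.52M.
Δexcess reserves = Δreserves − Δrequired = −£414M − (−£73.52M) = -£340.48 million.

-£340.48 million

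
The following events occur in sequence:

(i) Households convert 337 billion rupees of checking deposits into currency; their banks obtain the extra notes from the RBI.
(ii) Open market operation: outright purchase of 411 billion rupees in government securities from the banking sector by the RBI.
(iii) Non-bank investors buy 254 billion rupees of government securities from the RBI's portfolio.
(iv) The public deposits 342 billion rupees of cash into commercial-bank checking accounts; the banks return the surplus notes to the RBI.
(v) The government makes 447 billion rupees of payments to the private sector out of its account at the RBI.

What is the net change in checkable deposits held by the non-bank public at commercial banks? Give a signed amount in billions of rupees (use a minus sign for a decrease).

RBI balance sheet:
  Assets:      Securities +157B
  Liabilities: Bank reserves +609B, Currency in circulation −5B, Government deposits −447B
Commercial banking system:
  Assets:      Reserves at CB +609B, Securities −411B
  Liabilities: Checkable deposits +198B
So the change in checkable deposits held by the non-bank public at commercial banks is +198 billion.

+198 billion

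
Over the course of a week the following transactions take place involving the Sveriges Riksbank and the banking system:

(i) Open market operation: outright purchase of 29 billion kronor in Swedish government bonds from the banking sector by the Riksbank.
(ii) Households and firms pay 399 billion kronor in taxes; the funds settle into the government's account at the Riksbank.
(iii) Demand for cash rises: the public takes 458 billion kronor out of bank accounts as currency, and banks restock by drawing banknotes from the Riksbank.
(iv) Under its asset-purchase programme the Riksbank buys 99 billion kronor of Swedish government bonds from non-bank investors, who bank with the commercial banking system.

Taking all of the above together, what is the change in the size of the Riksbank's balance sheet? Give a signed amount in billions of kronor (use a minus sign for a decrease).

+128 billion

Riksbank balance sheet:
  Assets:      Securities +128B
  Liabilities: Bank reserves −729B, Currency in circulation +458B, Government deposits +399B
Commercial banking system:
  Assets:      Reserves at CB −729B, Securities −29B
  Liabilities: Checkable deposits −758B
Change in total Riksbank assets = +128 billion.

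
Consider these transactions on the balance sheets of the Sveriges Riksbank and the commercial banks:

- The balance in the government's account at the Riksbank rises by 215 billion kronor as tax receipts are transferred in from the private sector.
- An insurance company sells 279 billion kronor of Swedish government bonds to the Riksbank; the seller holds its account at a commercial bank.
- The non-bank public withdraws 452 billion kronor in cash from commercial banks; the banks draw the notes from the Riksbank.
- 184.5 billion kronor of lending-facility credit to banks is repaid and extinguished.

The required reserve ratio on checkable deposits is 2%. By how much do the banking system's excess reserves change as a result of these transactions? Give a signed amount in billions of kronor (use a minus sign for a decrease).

-564.74 billion

Government account inflow 215 billion kronor: reserves −215B, deposits −215B.
Asset purchase (from non-banks) 279 billion kronor: reserves +279B, deposits +279B.
Currency withdrawal 452 billion kronor: reserves −452B, deposits −452B.
Discount-window repayment 184.5 billion kronor: reserves −184.5B, deposits 0.
Totals: Δreserves = −572.5B, Δdeposits = −388B.
Δrequired reserves = 2% × −388B = −7.76B.
Δexcess reserves = Δreserves − Δrequired = −572.5B − (−7.76B) = -564.74 billion.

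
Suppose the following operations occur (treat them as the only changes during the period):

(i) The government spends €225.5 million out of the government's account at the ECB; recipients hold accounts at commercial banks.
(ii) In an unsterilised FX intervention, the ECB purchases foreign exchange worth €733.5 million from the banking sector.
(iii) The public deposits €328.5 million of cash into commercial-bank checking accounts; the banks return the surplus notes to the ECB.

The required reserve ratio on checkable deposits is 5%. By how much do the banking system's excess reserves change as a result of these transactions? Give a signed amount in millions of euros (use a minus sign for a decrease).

+€1259.8 million

Government spending €225.5 million: reserves +€225.5M, deposits +€225.5M.
FX purchase €733.5 million: reserves +€733.5M, deposits 0.
Currency deposit €328.5 million: reserves +€328.5M, deposits +€328.5M.
Totals: Δreserves = +€1287.5M, Δdeposits = +€554M.
Δrequired reserves = 5% × +€554M = +€27.7M.
Δexcess reserves = Δreserves − Δrequired = +€1287.5M − (+€27.7M) = +€1259.8 million.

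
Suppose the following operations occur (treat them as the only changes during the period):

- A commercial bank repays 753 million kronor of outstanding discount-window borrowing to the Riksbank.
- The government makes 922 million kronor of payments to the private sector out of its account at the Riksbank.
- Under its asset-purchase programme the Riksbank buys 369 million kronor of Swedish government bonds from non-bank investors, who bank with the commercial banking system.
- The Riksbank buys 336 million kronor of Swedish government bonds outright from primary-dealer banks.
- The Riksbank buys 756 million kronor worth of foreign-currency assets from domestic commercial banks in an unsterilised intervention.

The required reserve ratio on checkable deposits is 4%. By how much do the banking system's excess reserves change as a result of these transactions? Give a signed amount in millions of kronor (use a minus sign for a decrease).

Discount-window repayment 753 million kronor: reserves −753M, deposits 0.
Government spending 922 million kronor: reserves +922M, deposits +922M.
Asset purchase (from non-banks) 369 million kronor: reserves +369M, deposits +369M.
OMO purchase (from banks) 336 million kronor: reserves +336M, deposits 0.
FX purchase 756 million kronor: reserves +756M, deposits 0.
Totals: Δreserves = +1630M, Δdeposits = +1291M.
Δrequired reserves = 4% × +1291M = +51.64M.
Δexcess reserves = Δreserves − Δrequired = +1630M − (+51.64M) = +1578.36 million.

+1578.36 million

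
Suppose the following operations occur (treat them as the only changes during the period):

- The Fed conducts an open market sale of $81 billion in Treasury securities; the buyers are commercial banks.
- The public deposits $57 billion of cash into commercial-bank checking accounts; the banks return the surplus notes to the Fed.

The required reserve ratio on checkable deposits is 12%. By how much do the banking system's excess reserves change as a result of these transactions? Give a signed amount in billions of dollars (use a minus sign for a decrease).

OMO sale (to banks) $81 billion: reserves −$81B, deposits 0.
Currency deposit $57 billion: reserves +$57B, deposits +$57B.
Totals: Δreserves = −$24B, Δdeposits = +$57B.
Δrequired reserves = 12% × +$57B = +$6.84B.
Δexcess reserves = Δreserves − Δrequired = −$24B − (+$6.84B) = -$30.84 billion.

-$30.84 billion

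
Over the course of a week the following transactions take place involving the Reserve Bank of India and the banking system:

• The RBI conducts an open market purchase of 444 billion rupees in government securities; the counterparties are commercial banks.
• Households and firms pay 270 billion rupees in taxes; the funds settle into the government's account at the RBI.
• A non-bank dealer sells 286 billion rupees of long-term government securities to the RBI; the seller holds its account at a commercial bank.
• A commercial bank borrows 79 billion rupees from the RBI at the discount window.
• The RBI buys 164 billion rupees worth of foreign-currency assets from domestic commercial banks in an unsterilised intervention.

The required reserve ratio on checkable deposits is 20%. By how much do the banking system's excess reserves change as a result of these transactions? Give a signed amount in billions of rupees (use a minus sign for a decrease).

+699.8 billion

OMO purchase (from banks) 444 billion rupees: reserves +444B, deposits 0.
Government account inflow 270 billion rupees: reserves −270B, deposits −270B.
Asset purchase (from non-banks) 286 billion rupees: reserves +286B, deposits +286B.
Discount-window loan 79 billion rupees: reserves +79B, deposits 0.
FX purchase 164 billion rupees: reserves +164B, deposits 0.
Totals: Δreserves = +703B, Δdeposits = +16B.
Δrequired reserves = 20% × +16B = +3.2B.
Δexcess reserves = Δreserves − Δrequired = +703B − (+3.2B) = +699.8 billion.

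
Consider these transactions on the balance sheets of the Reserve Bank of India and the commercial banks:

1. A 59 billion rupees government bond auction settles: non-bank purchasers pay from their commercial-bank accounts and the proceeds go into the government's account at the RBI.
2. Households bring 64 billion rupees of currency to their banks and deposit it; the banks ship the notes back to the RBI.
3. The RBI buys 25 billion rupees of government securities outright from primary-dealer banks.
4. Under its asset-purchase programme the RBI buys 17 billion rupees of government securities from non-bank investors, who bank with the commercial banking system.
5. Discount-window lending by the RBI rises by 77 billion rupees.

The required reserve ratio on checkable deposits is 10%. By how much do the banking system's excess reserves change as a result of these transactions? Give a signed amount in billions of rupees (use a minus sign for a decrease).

+121.8 billion

Government account inflow 59 billion rupees: reserves −59B, deposits −59B.
Currency deposit 64 billion rupees: reserves +64B, deposits +64B.
OMO purchase (from banks) 25 billion rupees: reserves +25B, deposits 0.
Asset purchase (from non-banks) 17 billion rupees: reserves +17B, deposits +17B.
Discount-window loan 77 billion rupees: reserves +77B, deposits 0.
Totals: Δreserves = +124B, Δdeposits = +22B.
Δrequired reserves = 10% × +22B = +2.2B.
Δexcess reserves = Δreserves − Δrequired = +124B − (+2.2B) = +121.8 billion.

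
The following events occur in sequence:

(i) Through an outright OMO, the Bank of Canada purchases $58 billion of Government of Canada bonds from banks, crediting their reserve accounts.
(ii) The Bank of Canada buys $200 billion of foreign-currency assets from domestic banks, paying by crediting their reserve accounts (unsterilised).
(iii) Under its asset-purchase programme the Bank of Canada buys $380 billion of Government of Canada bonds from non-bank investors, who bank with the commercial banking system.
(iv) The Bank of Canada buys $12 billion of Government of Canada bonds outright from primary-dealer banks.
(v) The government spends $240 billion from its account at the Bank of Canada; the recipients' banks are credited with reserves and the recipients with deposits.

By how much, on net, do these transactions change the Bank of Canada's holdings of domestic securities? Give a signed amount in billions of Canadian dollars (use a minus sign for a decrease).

+$450 billion

Bank of Canada balance sheet:
  Assets:      Securities +$450B, Foreign assets +$200B
  Liabilities: Bank reserves +$890B, Government deposits −$240B
Commercial banking system:
  Assets:      Reserves at CB +$890B, Securities −$70B, Foreign assets −$200B
  Liabilities: Checkable deposits +$620B
So the change in the Bank of Canada's holdings of domestic securities is +$450 billion.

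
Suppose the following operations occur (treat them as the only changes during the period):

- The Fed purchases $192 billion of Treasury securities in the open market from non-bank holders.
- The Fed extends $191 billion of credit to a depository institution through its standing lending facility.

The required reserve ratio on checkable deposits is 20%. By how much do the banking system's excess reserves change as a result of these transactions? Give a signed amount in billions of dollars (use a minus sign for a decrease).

+$344.6 billion

Asset purchase (from non-banks) $192 billion: reserves +$192B, deposits +$192B.
Discount-window loan $191 billion: reserves +$191B, deposits 0.
Totals: Δreserves = +$383B, Δdeposits = +$192B.
Δrequired reserves = 20% × +$192B = +$38.4B.
Δexcess reserves = Δreserves − Δrequired = +$383B − (+$38.4B) = +$344.6 billion.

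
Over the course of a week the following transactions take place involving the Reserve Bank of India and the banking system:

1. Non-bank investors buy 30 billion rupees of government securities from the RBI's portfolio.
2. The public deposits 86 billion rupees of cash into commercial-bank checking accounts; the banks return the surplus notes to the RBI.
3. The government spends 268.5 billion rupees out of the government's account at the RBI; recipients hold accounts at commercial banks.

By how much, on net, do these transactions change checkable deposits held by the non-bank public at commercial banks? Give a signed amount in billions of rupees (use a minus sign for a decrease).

+324.5 billion

Asset sale (to non-banks) 30 billion rupees: non-bank counterparties' bank balances fall → −30B.
Currency deposit 86 billion rupees: non-bank counterparties' bank balances rise → +86B.
Government spending 268.5 billion rupees: non-bank counterparties' bank balances rise → +268.5B.
Net: −30 + 86 + 268.5 = +324.5 billion.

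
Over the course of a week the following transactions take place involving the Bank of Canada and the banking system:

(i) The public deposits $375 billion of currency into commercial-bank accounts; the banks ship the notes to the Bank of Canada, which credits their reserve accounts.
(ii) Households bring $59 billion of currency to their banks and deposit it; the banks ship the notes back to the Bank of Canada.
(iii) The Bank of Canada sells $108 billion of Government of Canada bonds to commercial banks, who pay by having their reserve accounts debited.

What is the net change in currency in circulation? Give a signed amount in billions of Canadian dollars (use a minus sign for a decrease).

-$434 billion

Currency deposit $375 billion: notes return to the central bank → −$375B.
Currency deposit $59 billion: notes return to the central bank → −$59B.
OMO sale (to banks) $108 billion: no currency enters or leaves circulation → 0.
Net: −375 − 59 + 0 = -$434 billion.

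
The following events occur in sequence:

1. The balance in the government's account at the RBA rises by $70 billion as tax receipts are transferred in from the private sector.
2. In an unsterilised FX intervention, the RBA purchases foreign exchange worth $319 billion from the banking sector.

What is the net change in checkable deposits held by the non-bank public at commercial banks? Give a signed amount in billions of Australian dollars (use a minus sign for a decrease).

Government account inflow $70 billion: non-bank counterparties' bank balances fall → −$70B.
FX purchase $319 billion: the counterparty is a bank, so public deposits are unchanged → 0.
Net: −70 + 0 = -$70 billion.

-$70 billion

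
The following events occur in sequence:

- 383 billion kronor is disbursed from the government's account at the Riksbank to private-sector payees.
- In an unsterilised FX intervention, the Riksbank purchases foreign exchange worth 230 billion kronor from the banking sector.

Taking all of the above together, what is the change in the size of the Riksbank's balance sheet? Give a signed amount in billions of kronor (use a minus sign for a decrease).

Riksbank balance sheet:
  Assets:      Foreign assets +230B
  Liabilities: Bank reserves +613B, Government deposits −383B
Commercial banking system:
  Assets:      Reserves at CB +613B, Foreign assets −230B
  Liabilities: Checkable deposits +383B
Change in total Riksbank assets = +230 billion.

+230 billion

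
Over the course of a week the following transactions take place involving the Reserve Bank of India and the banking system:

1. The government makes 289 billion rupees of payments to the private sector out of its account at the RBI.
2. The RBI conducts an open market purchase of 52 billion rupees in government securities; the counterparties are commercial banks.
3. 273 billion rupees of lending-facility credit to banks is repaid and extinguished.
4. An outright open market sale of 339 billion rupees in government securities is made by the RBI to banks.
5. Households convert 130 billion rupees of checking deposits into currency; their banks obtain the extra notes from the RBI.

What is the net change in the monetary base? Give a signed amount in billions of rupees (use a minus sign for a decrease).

Government spending 289 billion rupees: a non-base liability converts back to reserves → +289B.
OMO purchase (from banks) 52 billion rupees: RBI balance sheet expands → +52B.
Discount-window repayment 273 billion rupees: RBI balance sheet contracts → −273B.
OMO sale (to banks) 339 billion rupees: RBI balance sheet contracts → −339B.
Currency withdrawal 130 billion rupees: just a shift between currency and reserves — both are base money → 0.
Net: 289 + 52 − 273 − 339 + 0 = -271 billion.

-271 billion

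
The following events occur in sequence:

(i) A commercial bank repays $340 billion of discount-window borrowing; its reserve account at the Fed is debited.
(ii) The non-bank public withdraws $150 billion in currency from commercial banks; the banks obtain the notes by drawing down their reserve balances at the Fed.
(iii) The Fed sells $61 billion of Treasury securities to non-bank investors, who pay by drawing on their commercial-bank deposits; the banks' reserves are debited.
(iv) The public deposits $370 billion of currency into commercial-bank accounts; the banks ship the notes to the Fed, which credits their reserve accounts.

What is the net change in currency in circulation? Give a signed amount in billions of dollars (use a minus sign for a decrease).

-$220 billion

Discount-window repayment $340 billion: no currency enters or leaves circulation → 0.
Currency withdrawal $150 billion: notes leave the central bank → +$150B.
Asset sale (to non-banks) $61 billion: no currency enters or leaves circulation → 0.
Currency deposit $370 billion: notes return to the central bank → −$370B.
Net: 0 + 150 + 0 − 370 = -$220 billion.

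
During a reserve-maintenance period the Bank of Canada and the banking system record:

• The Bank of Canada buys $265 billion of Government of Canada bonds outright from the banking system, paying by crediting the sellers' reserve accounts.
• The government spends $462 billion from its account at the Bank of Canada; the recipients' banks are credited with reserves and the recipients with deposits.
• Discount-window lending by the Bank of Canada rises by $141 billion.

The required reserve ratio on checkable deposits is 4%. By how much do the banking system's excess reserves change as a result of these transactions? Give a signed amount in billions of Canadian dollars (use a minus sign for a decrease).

OMO purchase (from banks) $265 billion: reserves +$265B, deposits 0.
Government spending $462 billion: reserves +$462B, deposits +$462B.
Discount-window loan $141 billion: reserves +$141B, deposits 0.
Totals: Δreserves = +$868B, Δdeposits = +$462B.
Δrequired reserves = 4% × +$462B = +$18.48B.
Δexcess reserves = Δreserves − Δrequired = +$868B − (+$18.48B) = +$849.52 billion.

+$849.52 billion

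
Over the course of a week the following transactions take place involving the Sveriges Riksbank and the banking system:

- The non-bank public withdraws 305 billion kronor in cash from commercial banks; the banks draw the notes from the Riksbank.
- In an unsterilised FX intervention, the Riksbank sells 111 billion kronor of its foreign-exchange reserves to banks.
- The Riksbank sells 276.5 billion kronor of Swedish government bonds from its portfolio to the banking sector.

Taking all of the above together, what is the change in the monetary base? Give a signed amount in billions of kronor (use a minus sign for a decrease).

Currency withdrawal 305 billion kronor: just a shift between currency and reserves — both are base money → 0.
FX sale 111 billion kronor: Riksbank balance sheet contracts → −111B.
OMO sale (to banks) 276.5 billion kronor: Riksbank balance sheet contracts → −276.5B.
Net: 0 − 111 − 276.5 = -387.5 billion.

-387.5 billion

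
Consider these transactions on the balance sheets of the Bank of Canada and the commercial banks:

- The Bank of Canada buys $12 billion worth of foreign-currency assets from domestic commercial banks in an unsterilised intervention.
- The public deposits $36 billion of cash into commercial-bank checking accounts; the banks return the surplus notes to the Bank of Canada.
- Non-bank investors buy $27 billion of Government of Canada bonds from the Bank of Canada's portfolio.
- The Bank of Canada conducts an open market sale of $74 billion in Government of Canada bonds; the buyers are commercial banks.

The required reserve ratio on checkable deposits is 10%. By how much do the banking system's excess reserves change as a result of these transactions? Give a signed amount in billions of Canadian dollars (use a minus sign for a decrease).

-$53.9 billion

FX purchase $12 billion: reserves +$12B, deposits 0.
Currency deposit $36 billion: reserves +$36B, deposits +$36B.
Asset sale (to non-banks) $27 billion: reserves −$27B, deposits −$27B.
OMO sale (to banks) $74 billion: reserves −$74B, deposits 0.
Totals: Δreserves = −$53B, Δdeposits = +$9B.
Δrequired reserves = 10% × +$9B = +$0.9B.
Δexcess reserves = Δreserves − Δrequired = −$53B − (+$0.9B) = -$53.9 billion.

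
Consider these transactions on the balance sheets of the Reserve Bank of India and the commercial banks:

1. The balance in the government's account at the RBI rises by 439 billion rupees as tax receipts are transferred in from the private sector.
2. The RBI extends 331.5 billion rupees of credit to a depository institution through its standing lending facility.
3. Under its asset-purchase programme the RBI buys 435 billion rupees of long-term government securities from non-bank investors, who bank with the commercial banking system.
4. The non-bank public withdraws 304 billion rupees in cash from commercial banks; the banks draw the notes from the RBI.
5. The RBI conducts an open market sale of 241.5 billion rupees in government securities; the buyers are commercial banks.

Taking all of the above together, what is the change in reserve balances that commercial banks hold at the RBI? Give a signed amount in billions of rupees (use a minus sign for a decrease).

RBI balance sheet:
  Assets:      Securities +193.5B, Loans to banks +331.5B
  Liabilities: Bank reserves −218B, Currency in circulation +304B, Government deposits +439B
So the change in reserve balances that commercial banks hold at the RBI is -218 billion.

-218 billion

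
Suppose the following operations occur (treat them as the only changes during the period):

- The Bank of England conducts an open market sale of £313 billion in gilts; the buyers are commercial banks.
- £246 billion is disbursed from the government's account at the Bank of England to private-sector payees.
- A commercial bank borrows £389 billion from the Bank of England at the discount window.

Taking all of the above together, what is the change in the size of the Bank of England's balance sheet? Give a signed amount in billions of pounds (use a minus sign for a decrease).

+£76 billion

OMO sale (to banks) £313 billion: a Bank of England asset is shed → −£313B.
Government spending £246 billion: only the composition of liabilities changes → 0.
Discount-window loan £389 billion: a Bank of England asset is acquired → +£389B.
Net: −313 + 0 + 389 = +£76 billion.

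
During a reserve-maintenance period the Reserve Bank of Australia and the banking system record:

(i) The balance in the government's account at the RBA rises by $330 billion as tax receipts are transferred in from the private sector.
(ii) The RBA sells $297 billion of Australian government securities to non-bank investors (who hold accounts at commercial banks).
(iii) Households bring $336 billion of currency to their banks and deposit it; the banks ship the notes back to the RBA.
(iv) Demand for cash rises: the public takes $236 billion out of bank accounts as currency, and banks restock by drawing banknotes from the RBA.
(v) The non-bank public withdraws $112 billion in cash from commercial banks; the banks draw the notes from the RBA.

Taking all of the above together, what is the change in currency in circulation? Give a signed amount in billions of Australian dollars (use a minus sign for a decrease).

RBA balance sheet:
  Assets:      Securities −$297B
  Liabilities: Bank reserves −$639B, Currency in circulation +$12B, Government deposits +$330B
Commercial banking system:
  Assets:      Reserves at CB −$639B
  Liabilities: Checkable deposits −$639B
So the change in currency in circulation is +$12 billion.

+$12 billion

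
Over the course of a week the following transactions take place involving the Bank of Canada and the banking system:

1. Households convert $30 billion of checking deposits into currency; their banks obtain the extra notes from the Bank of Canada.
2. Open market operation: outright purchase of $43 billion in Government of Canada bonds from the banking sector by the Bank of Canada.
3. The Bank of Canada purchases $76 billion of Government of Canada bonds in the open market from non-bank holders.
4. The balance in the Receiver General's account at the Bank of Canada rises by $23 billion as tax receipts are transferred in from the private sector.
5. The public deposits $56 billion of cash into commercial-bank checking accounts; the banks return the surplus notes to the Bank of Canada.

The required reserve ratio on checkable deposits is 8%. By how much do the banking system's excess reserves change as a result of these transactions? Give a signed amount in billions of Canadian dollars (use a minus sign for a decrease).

+$115.68 billion

Currency withdrawal $30 billion: reserves −$30B, deposits −$30B.
OMO purchase (from banks) $43 billion: reserves +$43B, deposits 0.
Asset purchase (from non-banks) $76 billion: reserves +$76B, deposits +$76B.
Government account inflow $23 billion: reserves −$23B, deposits −$23B.
Currency deposit $56 billion: reserves +$56B, deposits +$56B.
Totals: Δreserves = +$122B, Δdeposits = +$79B.
Δrequired reserves = 8% × +$79B = +$6.32B.
Δexcess reserves = Δreserves − Δrequired = +$122B − (+$6.32B) = +$115.68 billion.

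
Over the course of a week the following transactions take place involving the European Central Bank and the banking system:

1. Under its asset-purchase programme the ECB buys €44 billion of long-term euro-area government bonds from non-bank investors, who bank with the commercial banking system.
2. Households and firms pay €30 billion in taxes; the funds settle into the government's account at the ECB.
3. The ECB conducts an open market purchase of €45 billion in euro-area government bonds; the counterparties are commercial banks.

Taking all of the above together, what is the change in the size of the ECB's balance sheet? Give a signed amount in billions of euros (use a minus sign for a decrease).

+€89 billion

Asset purchase (from non-banks) €44 billion: an ECB asset is acquired → +€44B.
Government account inflow €30 billion: only the composition of liabilities changes → 0.
OMO purchase (from banks) €45 billion: an ECB asset is acquired → +€45B.
Net: 44 + 0 + 45 = +€89 billion.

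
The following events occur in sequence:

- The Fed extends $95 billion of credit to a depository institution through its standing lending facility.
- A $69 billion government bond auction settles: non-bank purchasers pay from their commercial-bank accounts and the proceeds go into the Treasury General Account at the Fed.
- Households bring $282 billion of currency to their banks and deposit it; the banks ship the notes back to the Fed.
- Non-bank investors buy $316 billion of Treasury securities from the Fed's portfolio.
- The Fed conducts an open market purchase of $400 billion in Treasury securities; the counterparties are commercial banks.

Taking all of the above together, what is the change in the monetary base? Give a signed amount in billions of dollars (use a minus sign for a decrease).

+$110 billion

Discount-window loan $95 billion: Fed balance sheet expands → +$95B.
Government account inflow $69 billion: reserves shift to a non-base liability → −$69B.
Currency deposit $282 billion: just a shift between currency and reserves — both are base money → 0.
Asset sale (to non-banks) $316 billion: Fed balance sheet contracts → −$316B.
OMO purchase (from banks) $400 billion: Fed balance sheet expands → +$400B.
Net: 95 − 69 + 0 − 316 + 400 = +$110 billion.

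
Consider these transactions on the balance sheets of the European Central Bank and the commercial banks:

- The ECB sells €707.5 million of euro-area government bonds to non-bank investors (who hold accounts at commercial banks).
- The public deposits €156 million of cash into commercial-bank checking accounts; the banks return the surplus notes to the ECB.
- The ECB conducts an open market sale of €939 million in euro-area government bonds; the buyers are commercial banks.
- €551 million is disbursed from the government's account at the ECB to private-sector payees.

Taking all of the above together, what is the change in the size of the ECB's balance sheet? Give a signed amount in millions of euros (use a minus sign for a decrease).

ECB balance sheet:
  Assets:      Securities −€1646.5M
  Liabilities: Bank reserves −€939.5M, Currency in circulation −€156M, Government deposits −€551M
Change in total ECB assets = -€1646.5 million.

-€1646.5 million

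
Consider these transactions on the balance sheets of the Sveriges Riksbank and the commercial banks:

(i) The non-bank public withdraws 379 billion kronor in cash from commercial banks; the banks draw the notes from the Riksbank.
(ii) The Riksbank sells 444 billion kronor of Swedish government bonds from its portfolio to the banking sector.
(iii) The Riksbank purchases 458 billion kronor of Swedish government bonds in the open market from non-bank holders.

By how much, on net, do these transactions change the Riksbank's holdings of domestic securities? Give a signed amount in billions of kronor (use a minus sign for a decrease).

Riksbank balance sheet:
  Assets:      Securities +14B
  Liabilities: Bank reserves −365B, Currency in circulation +379B
So the change in the Riksbank's holdings of domestic securities is +14 billion.

+14 billion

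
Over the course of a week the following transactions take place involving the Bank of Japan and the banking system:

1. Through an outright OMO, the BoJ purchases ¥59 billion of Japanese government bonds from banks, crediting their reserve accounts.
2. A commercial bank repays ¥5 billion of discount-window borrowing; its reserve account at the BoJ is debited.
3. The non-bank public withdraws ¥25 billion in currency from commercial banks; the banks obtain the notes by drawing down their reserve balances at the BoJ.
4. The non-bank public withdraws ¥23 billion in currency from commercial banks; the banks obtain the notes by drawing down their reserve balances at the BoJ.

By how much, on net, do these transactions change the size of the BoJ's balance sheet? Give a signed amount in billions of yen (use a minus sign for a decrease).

BoJ balance sheet:
  Assets:      Securities +¥59B, Loans to banks −¥5B
  Liabilities: Bank reserves +¥6B, Currency in circulation +¥48B
Commercial banking system:
  Assets:      Reserves at CB +¥6B, Securities −¥59B
  Liabilities: Checkable deposits −¥48B, Borrowings from CB −¥5B
Change in total BoJ assets = +¥54 billion.

+¥54 billion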